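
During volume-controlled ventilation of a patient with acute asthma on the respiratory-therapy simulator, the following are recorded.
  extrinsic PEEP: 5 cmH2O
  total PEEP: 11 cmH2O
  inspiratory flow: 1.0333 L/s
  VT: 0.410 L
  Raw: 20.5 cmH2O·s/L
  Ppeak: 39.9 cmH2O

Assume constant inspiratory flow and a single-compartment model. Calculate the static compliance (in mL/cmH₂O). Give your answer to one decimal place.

Total PEEP = 11 cmH2O (set 5 + intrinsic 6); this is the baseline alveolar pressure.
Equation of motion (constant flow): PIP = Vt/C + R·V̇ + PEEP.
Vt/C = PIP − R·V̇ − PEEP = 39.9 − 20.5×1.0333 − 11 = 39.9 − 21.183 − 11 = 7.717 cmH2O.
C = Vt / 7.717 = 410 / 7.717 = 53.129 mL/cmH2O.

53.1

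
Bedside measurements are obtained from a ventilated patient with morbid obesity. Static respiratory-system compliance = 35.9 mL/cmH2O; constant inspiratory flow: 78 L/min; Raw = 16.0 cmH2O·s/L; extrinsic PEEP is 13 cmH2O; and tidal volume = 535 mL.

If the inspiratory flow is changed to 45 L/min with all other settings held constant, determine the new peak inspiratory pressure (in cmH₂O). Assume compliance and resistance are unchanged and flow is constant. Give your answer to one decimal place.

Flow: 78 L/min ÷ 60 = 1.3 L/s.
New flow: 45 L/min ÷ 60 = 0.75 L/s.
PIP = Vt/C + R·V̇ + PEEP (constant-flow equation of motion).
Only the resistive term changes: ΔPIP = R × ΔV̇ = 16.0 × (0.75 − 1.3) = 16.0 × -0.55 = -8.8 cmH2O.
Original PIP = 535/35.9 + 16.0×1.3 + 13 = 48.703 cmH2O; new PIP = 48.703 + (-8.8) = 39.903 cmH2O.

39.9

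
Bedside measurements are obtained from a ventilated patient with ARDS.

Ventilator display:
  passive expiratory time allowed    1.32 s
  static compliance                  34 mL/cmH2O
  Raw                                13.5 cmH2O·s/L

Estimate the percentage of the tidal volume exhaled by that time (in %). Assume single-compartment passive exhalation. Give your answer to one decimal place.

94.4

τ = R × C = 13.5 × 34 mL/cmH2O = 13.5 × 0.034 L/cmH2O = 0.459 s.
Passive exhalation: V(t)/V₀ = e^(−t/τ) = e^(−1.32/0.459) = 0.05637.
Fraction exhaled = 1 − 0.05637 = 0.9436 → 94.36%.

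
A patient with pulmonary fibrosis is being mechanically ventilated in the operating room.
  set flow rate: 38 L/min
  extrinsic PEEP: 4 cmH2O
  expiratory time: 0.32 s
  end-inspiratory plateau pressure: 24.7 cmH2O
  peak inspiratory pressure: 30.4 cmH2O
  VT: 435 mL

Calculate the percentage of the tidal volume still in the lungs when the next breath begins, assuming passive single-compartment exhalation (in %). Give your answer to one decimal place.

18.4

Flow: 38 L/min ÷ 60 = 0.6333 L/s.
R = (PIP − Pplat)/V̇ = (30.4 − 24.7) / 0.6333 = 5.7/0.6333 = 9.0 cmH2O·s/L.
C = Vt/(Pplat − PEEP) = 435.0 / (24.7 − 4) = 435.0/20.7 = 21.014 mL/cmH2O.
τ = R × C = 9.0 × 0.02101 L/cmH2O = 0.1891 s.
Fraction remaining at end-expiration = e^(−Te/τ) = e^(−0.32/0.1891) = 0.1841 → 18.41%.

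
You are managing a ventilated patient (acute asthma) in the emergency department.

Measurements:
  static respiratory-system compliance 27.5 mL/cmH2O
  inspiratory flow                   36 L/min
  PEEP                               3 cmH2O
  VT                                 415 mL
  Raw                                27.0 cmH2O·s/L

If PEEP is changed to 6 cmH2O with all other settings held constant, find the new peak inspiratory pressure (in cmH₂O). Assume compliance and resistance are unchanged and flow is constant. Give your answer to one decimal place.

Flow: 36 L/min ÷ 60 = 0.6 L/s.
PIP = Vt/C + R·V̇ + PEEP (constant-flow equation of motion).
Only the baseline term changes: ΔPIP = ΔPEEP = 6 − 3 = 3.0 cmH2O.
Original PIP = 415/27.5 + 27.0×0.6 + 3 = 34.291 cmH2O; new PIP = 34.291 + (3.0) = 37.291 cmH2O.

37.3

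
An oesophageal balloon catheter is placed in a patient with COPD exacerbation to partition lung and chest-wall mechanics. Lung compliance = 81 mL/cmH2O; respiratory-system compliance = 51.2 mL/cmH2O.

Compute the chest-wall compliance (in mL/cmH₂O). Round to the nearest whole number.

1/Ccw = 1/Crs − 1/CL.
1/Ccw = 1/51.2 − 1/81 = 0.007186.
Ccw = 139.16 mL/cmH2O.

139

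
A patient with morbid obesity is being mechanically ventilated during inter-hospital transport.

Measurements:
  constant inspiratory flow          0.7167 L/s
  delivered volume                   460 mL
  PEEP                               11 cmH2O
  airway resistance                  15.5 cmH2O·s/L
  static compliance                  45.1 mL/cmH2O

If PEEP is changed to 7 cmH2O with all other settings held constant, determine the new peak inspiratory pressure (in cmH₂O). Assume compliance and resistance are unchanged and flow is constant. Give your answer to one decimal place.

28.3

PIP = Vt/C + R·V̇ + PEEP (constant-flow equation of motion).
Only the baseline term changes: ΔPIP = ΔPEEP = 7 − 11 = -4.0 cmH2O.
Original PIP = 460/45.1 + 15.5×0.7167 + 11 = 32.308 cmH2O; new PIP = 32.308 + (-4.0) = 28.308 cmH2O.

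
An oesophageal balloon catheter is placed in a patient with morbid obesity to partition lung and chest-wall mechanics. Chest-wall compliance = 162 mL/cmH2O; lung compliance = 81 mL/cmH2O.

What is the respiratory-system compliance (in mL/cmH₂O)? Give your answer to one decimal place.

Lung and chest wall are elastances in series: 1/Crs = 1/CL + 1/Ccw.
1/Crs = 1/81 + 1/162 = 0.01852.
Crs = 53.996 mL/cmH2O.

54.0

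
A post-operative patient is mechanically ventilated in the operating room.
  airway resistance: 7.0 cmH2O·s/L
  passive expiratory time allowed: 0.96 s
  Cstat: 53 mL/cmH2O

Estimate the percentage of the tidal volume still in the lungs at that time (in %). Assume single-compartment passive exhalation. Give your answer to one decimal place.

τ = R × C = 7.0 × 53 mL/cmH2O = 7.0 × 0.053 L/cmH2O = 0.371 s.
Passive exhalation: V(t)/V₀ = e^(−t/τ) = e^(−0.96/0.371) = 0.0752.
Fraction remaining = 0.0752 → 7.52%.

7.5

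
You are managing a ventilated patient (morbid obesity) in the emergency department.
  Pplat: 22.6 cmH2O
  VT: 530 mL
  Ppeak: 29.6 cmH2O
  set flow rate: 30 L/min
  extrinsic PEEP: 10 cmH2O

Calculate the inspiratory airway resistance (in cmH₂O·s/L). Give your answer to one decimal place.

Flow: 30 L/min ÷ 60 = 0.5 L/s.
Raw = (PIP − Pplat) / flow = (29.6 − 22.6) / 0.5 = 7.0 / 0.5 = 14.0 cmH2O·s/L.

14.0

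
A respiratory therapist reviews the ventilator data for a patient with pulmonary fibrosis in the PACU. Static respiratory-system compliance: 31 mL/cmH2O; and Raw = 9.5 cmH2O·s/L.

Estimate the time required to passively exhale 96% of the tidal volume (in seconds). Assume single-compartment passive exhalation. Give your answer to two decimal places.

τ = R × C = 9.5 × 31 mL/cmH2O = 9.5 × 0.031 L/cmH2O = 0.2945 s.
Exhaled fraction f = 1 − e^(−t/τ) → t = −τ·ln(1 − f) = −0.2945·ln(0.04) = 0.948 s.

0.95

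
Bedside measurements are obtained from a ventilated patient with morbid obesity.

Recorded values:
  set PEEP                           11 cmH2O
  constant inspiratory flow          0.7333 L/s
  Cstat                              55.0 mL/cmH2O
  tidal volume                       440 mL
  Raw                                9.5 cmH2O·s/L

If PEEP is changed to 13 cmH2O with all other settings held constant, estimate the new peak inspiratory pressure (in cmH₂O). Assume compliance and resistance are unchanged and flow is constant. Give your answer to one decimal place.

PIP = Vt/C + R·V̇ + PEEP (constant-flow equation of motion).
Only the baseline term changes: ΔPIP = ΔPEEP = 13 − 11 = 2.0 cmH2O.
Original PIP = 440/55.0 + 9.5×0.7333 + 11 = 25.966 cmH2O; new PIP = 25.966 + (2.0) = 27.966 cmH2O.

28.0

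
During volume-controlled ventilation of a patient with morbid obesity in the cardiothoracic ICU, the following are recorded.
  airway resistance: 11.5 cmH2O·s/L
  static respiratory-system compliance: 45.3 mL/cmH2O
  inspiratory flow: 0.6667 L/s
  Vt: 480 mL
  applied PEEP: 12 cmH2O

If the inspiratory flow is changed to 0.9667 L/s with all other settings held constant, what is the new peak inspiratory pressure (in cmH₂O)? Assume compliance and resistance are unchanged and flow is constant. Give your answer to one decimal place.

PIP = Vt/C + R·V̇ + PEEP (constant-flow equation of motion).
Only the resistive term changes: ΔPIP = R × ΔV̇ = 11.5 × (0.9667 − 0.6667) = 11.5 × 0.3 = 3.45 cmH2O.
Original PIP = 480/45.3 + 11.5×0.6667 + 12 = 30.263 cmH2O; new PIP = 30.263 + (3.45) = 33.713 cmH2O.

33.7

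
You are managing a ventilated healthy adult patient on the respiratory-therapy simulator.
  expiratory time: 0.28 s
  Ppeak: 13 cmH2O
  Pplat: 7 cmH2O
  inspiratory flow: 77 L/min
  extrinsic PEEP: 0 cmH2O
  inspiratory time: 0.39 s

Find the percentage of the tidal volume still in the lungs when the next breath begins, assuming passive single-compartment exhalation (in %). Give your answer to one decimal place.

43.3

Flow: 77 L/min ÷ 60 = 1.2833 L/s.
Vt = flow × Ti = 1.2833 L/s × 0.39 s × 1000 mL/L = 500.49 mL.
R = (PIP − Pplat)/V̇ = (13 − 7) / 1.2833 = 6.0/1.2833 = 4.675 cmH2O·s/L.
C = Vt/(Pplat − PEEP) = 500.49 / (7 − 0) = 500.49/7.0 = 71.499 mL/cmH2O.
τ = R × C = 4.675 × 0.0715 L/cmH2O = 0.3343 s.
Fraction remaining at end-expiration = e^(−Te/τ) = e^(−0.28/0.3343) = 0.4328 → 43.28%.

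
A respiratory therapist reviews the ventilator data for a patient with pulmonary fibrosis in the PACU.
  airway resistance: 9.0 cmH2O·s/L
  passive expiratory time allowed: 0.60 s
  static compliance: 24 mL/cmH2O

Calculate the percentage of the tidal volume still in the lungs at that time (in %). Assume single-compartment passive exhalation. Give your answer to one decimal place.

τ = R × C = 9.0 × 24 mL/cmH2O = 9.0 × 0.024 L/cmH2O = 0.216 s.
Passive exhalation: V(t)/V₀ = e^(−t/τ) = e^(−0.60/0.216) = 0.06218.
Fraction remaining = 0.06218 → 6.218%.

6.2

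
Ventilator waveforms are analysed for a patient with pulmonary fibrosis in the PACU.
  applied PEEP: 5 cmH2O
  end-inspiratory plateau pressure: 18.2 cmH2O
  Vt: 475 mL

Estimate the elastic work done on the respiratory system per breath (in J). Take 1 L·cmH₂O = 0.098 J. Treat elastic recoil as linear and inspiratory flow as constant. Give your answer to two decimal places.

0.31

Elastic work ≈ ½ × (Pplat − PEEP) × Vt = 0.5 × (18.2 − 5) × 0.475 L = 0.5 × 13.2 × 0.475 = 3.135 L·cmH2O.
× 0.098 J/(L·cmH2O) → 0.3072 J.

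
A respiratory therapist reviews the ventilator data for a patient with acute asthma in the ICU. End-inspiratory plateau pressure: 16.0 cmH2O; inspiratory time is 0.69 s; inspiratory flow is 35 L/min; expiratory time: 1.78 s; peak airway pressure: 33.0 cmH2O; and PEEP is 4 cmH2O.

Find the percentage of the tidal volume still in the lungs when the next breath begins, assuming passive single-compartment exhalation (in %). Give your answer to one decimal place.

Flow: 35 L/min ÷ 60 = 0.5833 L/s.
Vt = flow × Ti = 0.5833 L/s × 0.69 s × 1000 mL/L = 402.48 mL.
R = (PIP − Pplat)/V̇ = (33.0 − 16.0) / 0.5833 = 17.0/0.5833 = 29.145 cmH2O·s/L.
C = Vt/(Pplat − PEEP) = 402.48 / (16.0 − 4) = 402.48/12.0 = 33.54 mL/cmH2O.
τ = R × C = 29.145 × 0.03354 L/cmH2O = 0.9775 s.
Fraction remaining at end-expiration = e^(−Te/τ) = e^(−1.78/0.9775) = 0.1619 → 16.19%.

16.2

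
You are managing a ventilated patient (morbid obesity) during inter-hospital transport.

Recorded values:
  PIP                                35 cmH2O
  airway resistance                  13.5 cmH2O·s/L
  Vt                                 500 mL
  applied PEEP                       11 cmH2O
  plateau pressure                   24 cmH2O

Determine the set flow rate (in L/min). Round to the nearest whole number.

flow = (PIP − Pplat) / Raw = (35 − 24) / 13.5 = 0.8148 L/s × 60 = 48.888 L/min.

49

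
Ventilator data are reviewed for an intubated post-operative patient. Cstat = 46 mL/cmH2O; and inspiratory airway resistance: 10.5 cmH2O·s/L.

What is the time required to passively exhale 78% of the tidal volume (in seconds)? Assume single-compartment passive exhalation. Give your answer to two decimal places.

0.73

τ = R × C = 10.5 × 46 mL/cmH2O = 10.5 × 0.046 L/cmH2O = 0.483 s.
Exhaled fraction f = 1 − e^(−t/τ) → t = −τ·ln(1 − f) = −0.483·ln(0.22) = 0.7313 s.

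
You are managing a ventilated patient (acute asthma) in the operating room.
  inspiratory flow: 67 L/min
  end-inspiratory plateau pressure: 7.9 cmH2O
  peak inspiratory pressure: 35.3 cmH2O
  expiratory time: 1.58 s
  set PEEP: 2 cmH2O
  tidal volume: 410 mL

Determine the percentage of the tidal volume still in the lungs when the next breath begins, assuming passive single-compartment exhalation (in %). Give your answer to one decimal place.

Flow: 67 L/min ÷ 60 = 1.1167 L/s.
R = (PIP − Pplat)/V̇ = (35.3 − 7.9) / 1.1167 = 27.4/1.1167 = 24.537 cmH2O·s/L.
C = Vt/(Pplat − PEEP) = 410.0 / (7.9 − 2) = 410.0/5.9 = 69.492 mL/cmH2O.
τ = R × C = 24.537 × 0.06949 L/cmH2O = 1.705 s.
Fraction remaining at end-expiration = e^(−Te/τ) = e^(−1.58/1.705) = 0.3959 → 39.59%.

39.6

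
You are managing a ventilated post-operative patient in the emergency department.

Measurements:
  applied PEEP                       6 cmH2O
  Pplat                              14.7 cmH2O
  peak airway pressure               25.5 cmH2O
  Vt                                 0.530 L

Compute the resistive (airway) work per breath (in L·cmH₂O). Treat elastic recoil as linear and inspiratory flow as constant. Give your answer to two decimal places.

With constant inspiratory flow the resistive pressure is constant at PIP − Pplat = 25.5 − 14.7 = 10.8 cmH2O, so resistive work = 10.8 × 0.530 = 5.724 L·cmH2O.

5.72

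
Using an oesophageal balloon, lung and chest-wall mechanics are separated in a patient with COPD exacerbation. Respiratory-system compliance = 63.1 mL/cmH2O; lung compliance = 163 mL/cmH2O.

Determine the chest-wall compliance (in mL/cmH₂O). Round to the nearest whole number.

103

1/Ccw = 1/Crs − 1/CL.
1/Ccw = 1/63.1 − 1/163 = 0.009713.
Ccw = 102.95 mL/cmH2O.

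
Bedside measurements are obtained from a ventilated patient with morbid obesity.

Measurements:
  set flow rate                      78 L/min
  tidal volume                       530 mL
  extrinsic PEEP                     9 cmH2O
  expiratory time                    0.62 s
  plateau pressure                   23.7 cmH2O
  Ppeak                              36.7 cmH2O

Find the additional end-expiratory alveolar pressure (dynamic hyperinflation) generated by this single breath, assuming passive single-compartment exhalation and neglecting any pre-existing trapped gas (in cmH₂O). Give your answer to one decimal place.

Flow: 78 L/min ÷ 60 = 1.3 L/s.
R = (PIP − Pplat)/V̇ = (36.7 − 23.7) / 1.3 = 13.0/1.3 = 10.0 cmH2O·s/L.
C = Vt/(Pplat − PEEP) = 530.0 / (23.7 − 9) = 530.0/14.7 = 36.054 mL/cmH2O.
τ = R × C = 10.0 × 0.03605 L/cmH2O = 0.3605 s.
Fraction remaining = e^(−Te/τ) = e^(−0.62/0.3605) = 0.1791; trapped volume = 530.0 × 0.1791 = 94.923 mL.
Additional alveolar pressure from trapping ≈ V_trapped / C = 94.923 / 36.054 = 2.633 cmH2O.

2.6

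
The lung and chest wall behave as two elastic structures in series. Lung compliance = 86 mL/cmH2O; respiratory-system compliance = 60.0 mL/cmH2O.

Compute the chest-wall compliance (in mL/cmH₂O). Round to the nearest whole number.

1/Ccw = 1/Crs − 1/CL.
1/Ccw = 1/60.0 − 1/86 = 0.005039.
Ccw = 198.45 mL/cmH2O.

198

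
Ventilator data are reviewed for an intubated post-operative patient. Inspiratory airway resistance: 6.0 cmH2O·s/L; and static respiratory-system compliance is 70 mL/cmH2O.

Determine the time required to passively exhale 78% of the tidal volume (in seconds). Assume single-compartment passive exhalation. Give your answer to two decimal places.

τ = R × C = 6.0 × 70 mL/cmH2O = 6.0 × 0.070 L/cmH2O = 0.42 s.
Exhaled fraction f = 1 − e^(−t/τ) → t = −τ·ln(1 − f) = −0.42·ln(0.22) = 0.6359 s.

0.64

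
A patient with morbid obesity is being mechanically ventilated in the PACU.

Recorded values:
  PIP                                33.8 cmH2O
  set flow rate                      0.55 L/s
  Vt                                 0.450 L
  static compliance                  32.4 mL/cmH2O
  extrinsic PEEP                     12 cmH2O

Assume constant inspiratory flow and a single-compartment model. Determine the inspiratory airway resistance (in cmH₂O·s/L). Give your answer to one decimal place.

14.4

Equation of motion (constant flow): PIP = Vt/C + R·V̇ + PEEP.
R·V̇ = PIP − Vt/C − PEEP = 33.8 − 450/32.4 − 12 = 33.8 − 13.889 − 12 = 7.911 cmH2O.
R = 7.911 / 0.55 = 14.384 cmH2O·s/L.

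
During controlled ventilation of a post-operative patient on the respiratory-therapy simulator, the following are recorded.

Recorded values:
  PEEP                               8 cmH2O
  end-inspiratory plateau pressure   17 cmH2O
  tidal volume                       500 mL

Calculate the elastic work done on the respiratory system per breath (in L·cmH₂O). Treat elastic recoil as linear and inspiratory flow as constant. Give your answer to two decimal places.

2.25

Elastic work ≈ ½ × (Pplat − PEEP) × Vt = 0.5 × (17 − 8) × 0.500 L = 0.5 × 9.0 × 0.500 = 2.25 L·cmH2O.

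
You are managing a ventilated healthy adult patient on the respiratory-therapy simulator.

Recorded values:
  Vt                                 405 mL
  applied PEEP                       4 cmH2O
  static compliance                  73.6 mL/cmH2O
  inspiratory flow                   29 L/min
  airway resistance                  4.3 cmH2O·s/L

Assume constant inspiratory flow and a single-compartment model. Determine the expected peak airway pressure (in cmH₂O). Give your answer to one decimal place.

Flow: 29 L/min ÷ 60 = 0.4833 L/s.
Equation of motion (constant flow): PIP = Vt/C + R·V̇ + PEEP.
PIP = 405/73.6 + 4.3×0.4833 + 4 = 5.503 + 2.078 + 4 = 11.581 cmH2O.

11.6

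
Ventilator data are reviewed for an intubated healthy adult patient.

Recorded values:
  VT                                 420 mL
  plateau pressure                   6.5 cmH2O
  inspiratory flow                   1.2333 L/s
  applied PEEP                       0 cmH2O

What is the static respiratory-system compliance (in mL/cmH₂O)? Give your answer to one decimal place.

64.6

Cstat = Vt / (Pplat − PEEP) = 420 / (6.5 − 0) = 420 / 6.5 = 64.615 mL/cmH2O.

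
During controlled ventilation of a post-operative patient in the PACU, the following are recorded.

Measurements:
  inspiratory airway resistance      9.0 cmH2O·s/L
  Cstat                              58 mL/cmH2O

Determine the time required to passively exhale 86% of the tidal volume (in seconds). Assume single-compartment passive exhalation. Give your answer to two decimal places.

τ = R × C = 9.0 × 58 mL/cmH2O = 9.0 × 0.058 L/cmH2O = 0.522 s.
Exhaled fraction f = 1 − e^(−t/τ) → t = −τ·ln(1 − f) = −0.522·ln(0.14) = 1.026 s.

1.03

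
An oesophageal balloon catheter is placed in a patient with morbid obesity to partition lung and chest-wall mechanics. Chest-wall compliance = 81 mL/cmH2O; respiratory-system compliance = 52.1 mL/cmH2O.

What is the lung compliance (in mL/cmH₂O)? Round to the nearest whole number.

1/CL = 1/Crs − 1/Ccw.
1/CL = 1/52.1 − 1/81 = 0.006848.
CL = 146.03 mL/cmH2O.

146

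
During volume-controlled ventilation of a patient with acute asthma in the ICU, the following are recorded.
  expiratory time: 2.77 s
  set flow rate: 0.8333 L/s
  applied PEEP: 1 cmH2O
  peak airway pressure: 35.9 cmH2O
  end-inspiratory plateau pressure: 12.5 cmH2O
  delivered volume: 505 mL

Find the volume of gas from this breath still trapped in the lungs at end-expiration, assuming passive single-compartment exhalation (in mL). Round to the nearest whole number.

R = (PIP − Pplat)/V̇ = (35.9 − 12.5) / 0.8333 = 23.4/0.8333 = 28.081 cmH2O·s/L.
C = Vt/(Pplat − PEEP) = 505.0 / (12.5 − 1) = 505.0/11.5 = 43.913 mL/cmH2O.
τ = R × C = 28.081 × 0.04391 L/cmH2O = 1.233 s.
Fraction remaining = e^(−Te/τ) = e^(−2.77/1.233) = 0.1058.
Trapped volume = 505.0 × 0.1058 = 53.429 mL.

53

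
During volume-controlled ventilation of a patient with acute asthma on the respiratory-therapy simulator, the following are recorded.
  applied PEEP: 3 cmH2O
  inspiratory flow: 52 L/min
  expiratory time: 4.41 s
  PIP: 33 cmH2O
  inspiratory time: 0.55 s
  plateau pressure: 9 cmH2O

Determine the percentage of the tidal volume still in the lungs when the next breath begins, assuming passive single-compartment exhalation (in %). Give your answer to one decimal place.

Flow: 52 L/min ÷ 60 = 0.8667 L/s.
Vt = flow × Ti = 0.8667 L/s × 0.55 s × 1000 mL/L = 476.69 mL.
R = (PIP − Pplat)/V̇ = (33 − 9) / 0.8667 = 24.0/0.8667 = 27.691 cmH2O·s/L.
C = Vt/(Pplat − PEEP) = 476.69 / (9 − 3) = 476.69/6.0 = 79.448 mL/cmH2O.
τ = R × C = 27.691 × 0.07945 L/cmH2O = 2.2 s.
Fraction remaining at end-expiration = e^(−Te/τ) = e^(−4.41/2.2) = 0.1347 → 13.47%.

13.5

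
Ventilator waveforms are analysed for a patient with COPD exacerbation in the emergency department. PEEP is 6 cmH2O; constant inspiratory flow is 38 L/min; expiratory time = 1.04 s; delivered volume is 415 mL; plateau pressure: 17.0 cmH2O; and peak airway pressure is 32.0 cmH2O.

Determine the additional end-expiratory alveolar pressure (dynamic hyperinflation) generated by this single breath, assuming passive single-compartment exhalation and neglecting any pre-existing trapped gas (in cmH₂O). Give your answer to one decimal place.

3.4

Flow: 38 L/min ÷ 60 = 0.6333 L/s.
R = (PIP − Pplat)/V̇ = (32.0 − 17.0) / 0.6333 = 15.0/0.6333 = 23.685 cmH2O·s/L.
C = Vt/(Pplat − PEEP) = 415.0 / (17.0 − 6) = 415.0/11.0 = 37.727 mL/cmH2O.
τ = R × C = 23.685 × 0.03773 L/cmH2O = 0.8936 s.
Fraction remaining = e^(−Te/τ) = e^(−1.04/0.8936) = 0.3123; trapped volume = 415.0 × 0.3123 = 129.6 mL.
Additional alveolar pressure from trapping ≈ V_trapped / C = 129.6 / 37.727 = 3.435 cmH2O.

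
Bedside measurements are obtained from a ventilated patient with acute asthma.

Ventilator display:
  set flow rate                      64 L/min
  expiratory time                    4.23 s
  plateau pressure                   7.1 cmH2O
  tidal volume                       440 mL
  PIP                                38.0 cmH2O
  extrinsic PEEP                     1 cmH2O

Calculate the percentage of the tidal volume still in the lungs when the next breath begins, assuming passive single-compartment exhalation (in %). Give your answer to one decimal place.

Flow: 64 L/min ÷ 60 = 1.0667 L/s.
R = (PIP − Pplat)/V̇ = (38.0 − 7.1) / 1.0667 = 30.9/1.0667 = 28.968 cmH2O·s/L.
C = Vt/(Pplat − PEEP) = 440.0 / (7.1 − 1) = 440.0/6.1 = 72.131 mL/cmH2O.
τ = R × C = 28.968 × 0.07213 L/cmH2O = 2.089 s.
Fraction remaining at end-expiration = e^(−Te/τ) = e^(−4.23/2.089) = 0.132 → 13.2%.

13.2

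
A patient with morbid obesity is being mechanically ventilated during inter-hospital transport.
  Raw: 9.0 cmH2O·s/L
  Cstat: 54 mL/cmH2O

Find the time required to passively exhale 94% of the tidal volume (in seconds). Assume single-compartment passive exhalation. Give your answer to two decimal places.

τ = R × C = 9.0 × 54 mL/cmH2O = 9.0 × 0.054 L/cmH2O = 0.486 s.
Exhaled fraction f = 1 − e^(−t/τ) → t = −τ·ln(1 − f) = −0.486·ln(0.06) = 1.367 s.

1.37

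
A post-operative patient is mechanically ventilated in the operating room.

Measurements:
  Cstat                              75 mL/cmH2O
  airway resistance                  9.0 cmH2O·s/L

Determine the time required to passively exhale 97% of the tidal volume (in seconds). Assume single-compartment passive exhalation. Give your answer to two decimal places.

τ = R × C = 9.0 × 75 mL/cmH2O = 9.0 × 0.075 L/cmH2O = 0.675 s.
Exhaled fraction f = 1 − e^(−t/τ) → t = −τ·ln(1 − f) = −0.675·ln(0.03) = 2.367 s.

2.37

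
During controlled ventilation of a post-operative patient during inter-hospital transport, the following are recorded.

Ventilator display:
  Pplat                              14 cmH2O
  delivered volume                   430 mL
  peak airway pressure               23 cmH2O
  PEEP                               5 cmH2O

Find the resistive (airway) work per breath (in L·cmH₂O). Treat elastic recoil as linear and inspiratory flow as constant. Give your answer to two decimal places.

With constant inspiratory flow the resistive pressure is constant at PIP − Pplat = 23 − 14 = 9.0 cmH2O, so resistive work = 9.0 × 0.430 = 3.87 L·cmH2O.

3.87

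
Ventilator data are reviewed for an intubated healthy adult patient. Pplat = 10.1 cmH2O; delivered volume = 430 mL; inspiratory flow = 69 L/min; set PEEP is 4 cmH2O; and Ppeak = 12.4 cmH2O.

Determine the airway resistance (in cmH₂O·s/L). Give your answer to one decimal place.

2.0

Flow: 69 L/min ÷ 60 = 1.15 L/s.
Raw = (PIP − Pplat) / flow = (12.4 − 10.1) / 1.15 = 2.3 / 1.15 = 2.0 cmH2O·s/L.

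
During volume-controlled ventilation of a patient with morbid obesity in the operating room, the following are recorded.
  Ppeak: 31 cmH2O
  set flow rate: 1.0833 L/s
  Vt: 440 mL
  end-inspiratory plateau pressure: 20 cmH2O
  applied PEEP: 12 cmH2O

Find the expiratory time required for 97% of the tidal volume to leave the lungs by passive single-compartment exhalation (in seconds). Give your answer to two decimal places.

R = (PIP − Pplat)/V̇ = (31 − 20) / 1.0833 = 11.0/1.0833 = 10.154 cmH2O·s/L.
C = Vt/(Pplat − PEEP) = 440.0 / (20 − 12) = 440.0/8.0 = 55.0 mL/cmH2O.
τ = R × C = 10.154 × 0.055 L/cmH2O = 0.5585 s.
t = −τ·ln(1 − 0.97) = −0.5585·ln(0.03) = 1.958 s.

1.96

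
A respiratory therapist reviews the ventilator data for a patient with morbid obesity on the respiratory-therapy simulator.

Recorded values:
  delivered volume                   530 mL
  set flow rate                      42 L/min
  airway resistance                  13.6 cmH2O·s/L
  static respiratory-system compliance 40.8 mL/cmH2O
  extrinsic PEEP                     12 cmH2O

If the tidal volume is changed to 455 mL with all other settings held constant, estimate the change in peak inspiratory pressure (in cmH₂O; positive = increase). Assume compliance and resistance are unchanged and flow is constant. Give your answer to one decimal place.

-1.8

PIP = Vt/C + R·V̇ + PEEP (constant-flow equation of motion).
Only the elastic term changes: ΔPIP = ΔVt / C = (455 − 530) / 40.8 = -1.838 cmH2O.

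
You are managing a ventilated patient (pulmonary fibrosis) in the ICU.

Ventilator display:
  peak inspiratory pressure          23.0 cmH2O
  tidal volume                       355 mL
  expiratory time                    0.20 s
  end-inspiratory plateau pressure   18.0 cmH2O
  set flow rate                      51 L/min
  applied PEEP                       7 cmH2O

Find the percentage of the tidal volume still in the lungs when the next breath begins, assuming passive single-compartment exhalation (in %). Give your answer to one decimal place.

Flow: 51 L/min ÷ 60 = 0.85 L/s.
R = (PIP − Pplat)/V̇ = (23.0 − 18.0) / 0.85 = 5.0/0.85 = 5.882 cmH2O·s/L.
C = Vt/(Pplat − PEEP) = 355.0 / (18.0 − 7) = 355.0/11.0 = 32.273 mL/cmH2O.
τ = R × C = 5.882 × 0.03227 L/cmH2O = 0.1898 s.
Fraction remaining at end-expiration = e^(−Te/τ) = e^(−0.20/0.1898) = 0.3486 → 34.86%.

34.9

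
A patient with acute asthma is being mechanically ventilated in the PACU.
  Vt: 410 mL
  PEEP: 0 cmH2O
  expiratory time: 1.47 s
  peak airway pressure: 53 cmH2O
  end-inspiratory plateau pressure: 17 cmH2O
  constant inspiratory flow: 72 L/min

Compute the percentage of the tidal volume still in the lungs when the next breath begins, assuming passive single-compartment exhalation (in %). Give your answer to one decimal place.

Flow: 72 L/min ÷ 60 = 1.2 L/s.
R = (PIP − Pplat)/V̇ = (53 − 17) / 1.2 = 36.0/1.2 = 30.0 cmH2O·s/L.
C = Vt/(Pplat − PEEP) = 410.0 / (17 − 0) = 410.0/17.0 = 24.118 mL/cmH2O.
τ = R × C = 30.0 × 0.02412 L/cmH2O = 0.7236 s.
Fraction remaining at end-expiration = e^(−Te/τ) = e^(−1.47/0.7236) = 0.1311 → 13.11%.

13.1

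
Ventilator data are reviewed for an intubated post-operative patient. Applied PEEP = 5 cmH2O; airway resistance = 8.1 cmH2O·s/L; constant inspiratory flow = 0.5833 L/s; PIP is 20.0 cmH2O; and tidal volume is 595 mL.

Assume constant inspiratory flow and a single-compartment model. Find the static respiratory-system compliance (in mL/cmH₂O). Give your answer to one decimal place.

57.9

Equation of motion (constant flow): PIP = Vt/C + R·V̇ + PEEP.
Vt/C = PIP − R·V̇ − PEEP = 20.0 − 8.1×0.5833 − 5 = 20.0 − 4.725 − 5 = 10.275 cmH2O.
C = Vt / 10.275 = 595 / 10.275 = 57.908 mL/cmH2O.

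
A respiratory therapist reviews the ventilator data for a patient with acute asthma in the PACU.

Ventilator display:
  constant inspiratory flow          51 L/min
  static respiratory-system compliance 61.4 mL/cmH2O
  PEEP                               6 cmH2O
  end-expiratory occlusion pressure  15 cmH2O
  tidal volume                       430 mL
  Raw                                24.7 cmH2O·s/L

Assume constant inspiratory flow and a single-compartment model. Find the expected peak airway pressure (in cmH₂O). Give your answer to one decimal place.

43.0

Flow: 51 L/min ÷ 60 = 0.85 L/s.
Total PEEP = 15 cmH2O (set 6 + intrinsic 9); this is the baseline alveolar pressure.
Equation of motion (constant flow): PIP = Vt/C + R·V̇ + PEEP.
PIP = 430/61.4 + 24.7×0.85 + 15 = 7.003 + 20.995 + 15 = 42.998 cmH2O.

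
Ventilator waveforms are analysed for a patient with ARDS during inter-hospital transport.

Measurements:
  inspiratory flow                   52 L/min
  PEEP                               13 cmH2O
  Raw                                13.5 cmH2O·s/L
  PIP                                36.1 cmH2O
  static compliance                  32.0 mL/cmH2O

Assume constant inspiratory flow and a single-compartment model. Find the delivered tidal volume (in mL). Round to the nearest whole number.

365

Flow: 52 L/min ÷ 60 = 0.8667 L/s.
Equation of motion (constant flow): PIP = Vt/C + R·V̇ + PEEP.
Vt/C = PIP − R·V̇ − PEEP = 36.1 − 11.7 − 13 = 11.4 cmH2O.
Vt = C × 11.4 = 32.0 × 11.4 = 364.8 mL.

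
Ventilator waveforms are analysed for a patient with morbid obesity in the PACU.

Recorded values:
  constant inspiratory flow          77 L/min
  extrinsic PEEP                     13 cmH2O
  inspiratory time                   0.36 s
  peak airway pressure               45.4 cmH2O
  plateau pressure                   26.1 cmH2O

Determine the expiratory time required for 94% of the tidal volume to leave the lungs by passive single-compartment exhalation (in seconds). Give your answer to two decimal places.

1.49

Flow: 77 L/min ÷ 60 = 1.2833 L/s.
Vt = flow × Ti = 1.2833 L/s × 0.36 s × 1000 mL/L = 461.99 mL.
R = (PIP − Pplat)/V̇ = (45.4 − 26.1) / 1.2833 = 19.3/1.2833 = 15.039 cmH2O·s/L.
C = Vt/(Pplat − PEEP) = 461.99 / (26.1 − 13) = 461.99/13.1 = 35.266 mL/cmH2O.
τ = R × C = 15.039 × 0.03527 L/cmH2O = 0.5304 s.
t = −τ·ln(1 − 0.94) = −0.5304·ln(0.06) = 1.492 s.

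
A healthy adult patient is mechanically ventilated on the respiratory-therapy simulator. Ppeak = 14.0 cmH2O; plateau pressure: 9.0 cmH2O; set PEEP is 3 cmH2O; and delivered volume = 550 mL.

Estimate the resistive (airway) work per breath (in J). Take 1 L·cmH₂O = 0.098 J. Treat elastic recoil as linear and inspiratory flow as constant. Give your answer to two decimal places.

With constant inspiratory flow the resistive pressure is constant at PIP − Pplat = 14.0 − 9.0 = 5.0 cmH2O, so resistive work = 5.0 × 0.550 = 2.75 L·cmH2O.
× 0.098 J/(L·cmH2O) → 0.2695 J.

0.27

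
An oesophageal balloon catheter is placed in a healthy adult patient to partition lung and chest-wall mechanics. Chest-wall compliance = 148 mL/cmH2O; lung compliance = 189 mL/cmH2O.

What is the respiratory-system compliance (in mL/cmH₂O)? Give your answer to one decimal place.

83.0

Lung and chest wall are elastances in series: 1/Crs = 1/CL + 1/Ccw.
1/Crs = 1/189 + 1/148 = 0.01205.
Crs = 82.988 mL/cmH2O.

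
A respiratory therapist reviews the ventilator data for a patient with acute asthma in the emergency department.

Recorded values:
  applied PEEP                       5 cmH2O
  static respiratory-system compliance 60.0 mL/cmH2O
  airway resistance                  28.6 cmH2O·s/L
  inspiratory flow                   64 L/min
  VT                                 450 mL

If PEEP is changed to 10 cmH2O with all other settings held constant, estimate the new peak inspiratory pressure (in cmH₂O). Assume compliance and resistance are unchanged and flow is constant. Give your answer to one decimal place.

48.0

Flow: 64 L/min ÷ 60 = 1.0667 L/s.
PIP = Vt/C + R·V̇ + PEEP (constant-flow equation of motion).
Only the baseline term changes: ΔPIP = ΔPEEP = 10 − 5 = 5.0 cmH2O.
Original PIP = 450/60.0 + 28.6×1.0667 + 5 = 43.008 cmH2O; new PIP = 43.008 + (5.0) = 48.008 cmH2O.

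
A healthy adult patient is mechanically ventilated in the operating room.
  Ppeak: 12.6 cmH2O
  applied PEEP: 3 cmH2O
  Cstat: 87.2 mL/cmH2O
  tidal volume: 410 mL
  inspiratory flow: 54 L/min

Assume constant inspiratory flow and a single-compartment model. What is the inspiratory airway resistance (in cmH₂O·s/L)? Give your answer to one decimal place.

5.4

Flow: 54 L/min ÷ 60 = 0.9 L/s.
Equation of motion (constant flow): PIP = Vt/C + R·V̇ + PEEP.
R·V̇ = PIP − Vt/C − PEEP = 12.6 − 410/87.2 − 3 = 12.6 − 4.702 − 3 = 4.898 cmH2O.
R = 4.898 / 0.9 = 5.442 cmH2O·s/L.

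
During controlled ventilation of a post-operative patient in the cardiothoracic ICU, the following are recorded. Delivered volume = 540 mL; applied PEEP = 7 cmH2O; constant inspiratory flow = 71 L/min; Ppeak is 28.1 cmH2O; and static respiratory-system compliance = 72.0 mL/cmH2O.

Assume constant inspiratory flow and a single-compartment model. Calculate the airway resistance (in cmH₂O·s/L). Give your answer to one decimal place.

Flow: 71 L/min ÷ 60 = 1.1833 L/s.
Equation of motion (constant flow): PIP = Vt/C + R·V̇ + PEEP.
R·V̇ = PIP − Vt/C − PEEP = 28.1 − 540/72.0 − 7 = 28.1 − 7.5 − 7 = 13.6 cmH2O.
R = 13.6 / 1.1833 = 11.493 cmH2O·s/L.

11.5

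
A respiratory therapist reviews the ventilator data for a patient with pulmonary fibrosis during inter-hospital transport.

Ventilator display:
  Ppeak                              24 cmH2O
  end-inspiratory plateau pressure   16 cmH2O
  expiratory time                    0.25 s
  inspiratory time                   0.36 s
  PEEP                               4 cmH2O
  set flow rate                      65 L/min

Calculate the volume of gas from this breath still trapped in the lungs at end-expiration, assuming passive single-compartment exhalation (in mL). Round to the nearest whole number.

Flow: 65 L/min ÷ 60 = 1.0833 L/s.
Vt = flow × Ti = 1.0833 L/s × 0.36 s × 1000 mL/L = 389.99 mL.
R = (PIP − Pplat)/V̇ = (24 − 16) / 1.0833 = 8.0/1.0833 = 7.385 cmH2O·s/L.
C = Vt/(Pplat − PEEP) = 389.99 / (16 − 4) = 389.99/12.0 = 32.499 mL/cmH2O.
τ = R × C = 7.385 × 0.0325 L/cmH2O = 0.24 s.
Fraction remaining = e^(−Te/τ) = e^(−0.25/0.24) = 0.3529.
Trapped volume = 389.99 × 0.3529 = 137.63 mL.

138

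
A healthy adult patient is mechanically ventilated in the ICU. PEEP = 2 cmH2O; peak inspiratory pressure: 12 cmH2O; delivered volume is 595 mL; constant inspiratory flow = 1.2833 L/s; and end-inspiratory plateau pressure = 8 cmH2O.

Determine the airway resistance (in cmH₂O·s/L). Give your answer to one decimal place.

Raw = (PIP − Pplat) / flow = (12 − 8) / 1.2833 = 4.0 / 1.2833 = 3.117 cmH2O·s/L.

3.1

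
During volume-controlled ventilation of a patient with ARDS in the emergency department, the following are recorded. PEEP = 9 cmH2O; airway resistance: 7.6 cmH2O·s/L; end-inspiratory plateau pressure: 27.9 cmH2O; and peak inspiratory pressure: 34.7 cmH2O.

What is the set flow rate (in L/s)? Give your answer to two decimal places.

flow = (PIP − Pplat) / Raw = 6.8 / 7.6 = 0.8947 L/s.

0.89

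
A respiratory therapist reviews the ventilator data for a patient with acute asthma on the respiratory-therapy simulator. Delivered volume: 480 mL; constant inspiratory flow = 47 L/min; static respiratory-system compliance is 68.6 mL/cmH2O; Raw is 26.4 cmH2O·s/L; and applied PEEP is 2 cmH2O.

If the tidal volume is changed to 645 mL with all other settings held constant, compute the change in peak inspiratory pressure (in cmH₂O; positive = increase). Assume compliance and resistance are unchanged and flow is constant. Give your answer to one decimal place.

PIP = Vt/C + R·V̇ + PEEP (constant-flow equation of motion).
Only the elastic term changes: ΔPIP = ΔVt / C = (645 − 480) / 68.6 = 2.405 cmH2O.

2.4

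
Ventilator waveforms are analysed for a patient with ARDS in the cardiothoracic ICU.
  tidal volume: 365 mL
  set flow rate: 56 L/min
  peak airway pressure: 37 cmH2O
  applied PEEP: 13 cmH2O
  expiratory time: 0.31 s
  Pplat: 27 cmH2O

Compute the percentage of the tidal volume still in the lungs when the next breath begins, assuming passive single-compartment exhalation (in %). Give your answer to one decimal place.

Flow: 56 L/min ÷ 60 = 0.9333 L/s.
R = (PIP − Pplat)/V̇ = (37 − 27) / 0.9333 = 10.0/0.9333 = 10.715 cmH2O·s/L.
C = Vt/(Pplat − PEEP) = 365.0 / (27 − 13) = 365.0/14.0 = 26.071 mL/cmH2O.
τ = R × C = 10.715 × 0.02607 L/cmH2O = 0.2793 s.
Fraction remaining at end-expiration = e^(−Te/τ) = e^(−0.31/0.2793) = 0.3296 → 32.96%.

33.0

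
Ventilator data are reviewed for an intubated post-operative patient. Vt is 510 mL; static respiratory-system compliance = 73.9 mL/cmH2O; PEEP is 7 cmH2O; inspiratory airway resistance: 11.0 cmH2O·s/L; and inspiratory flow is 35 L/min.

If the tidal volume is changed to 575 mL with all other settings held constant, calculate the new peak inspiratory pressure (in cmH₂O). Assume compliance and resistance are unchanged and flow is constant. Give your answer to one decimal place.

21.2

Flow: 35 L/min ÷ 60 = 0.5833 L/s.
PIP = Vt/C + R·V̇ + PEEP (constant-flow equation of motion).
Only the elastic term changes: ΔPIP = ΔVt / C = (575 − 510) / 73.9 = 0.8796 cmH2O.
Original PIP = 510/73.9 + 11.0×0.5833 + 7 = 20.318 cmH2O; new PIP = 20.318 + (0.8796) = 21.198 cmH2O.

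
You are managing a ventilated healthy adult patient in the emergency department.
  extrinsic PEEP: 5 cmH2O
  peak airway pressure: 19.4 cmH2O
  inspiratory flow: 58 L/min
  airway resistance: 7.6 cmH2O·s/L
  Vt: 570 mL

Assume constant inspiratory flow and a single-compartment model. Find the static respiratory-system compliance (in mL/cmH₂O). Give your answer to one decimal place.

Flow: 58 L/min ÷ 60 = 0.9667 L/s.
Equation of motion (constant flow): PIP = Vt/C + R·V̇ + PEEP.
Vt/C = PIP − R·V̇ − PEEP = 19.4 − 7.6×0.9667 − 5 = 19.4 − 7.347 − 5 = 7.053 cmH2O.
C = Vt / 7.053 = 570 / 7.053 = 80.817 mL/cmH2O.

80.8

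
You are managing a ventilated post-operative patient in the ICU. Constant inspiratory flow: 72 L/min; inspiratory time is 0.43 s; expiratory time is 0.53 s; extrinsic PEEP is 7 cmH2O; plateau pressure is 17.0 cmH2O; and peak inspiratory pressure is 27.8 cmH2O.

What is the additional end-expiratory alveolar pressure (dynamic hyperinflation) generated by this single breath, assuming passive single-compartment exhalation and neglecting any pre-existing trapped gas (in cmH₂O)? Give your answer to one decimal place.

Flow: 72 L/min ÷ 60 = 1.2 L/s.
Vt = flow × Ti = 1.2 L/s × 0.43 s × 1000 mL/L = 516.0 mL.
R = (PIP − Pplat)/V̇ = (27.8 − 17.0) / 1.2 = 10.8/1.2 = 9.0 cmH2O·s/L.
C = Vt/(Pplat − PEEP) = 516.0 / (17.0 − 7) = 516.0/10.0 = 51.6 mL/cmH2O.
τ = R × C = 9.0 × 0.0516 L/cmH2O = 0.4644 s.
Fraction remaining = e^(−Te/τ) = e^(−0.53/0.4644) = 0.3194; trapped volume = 516.0 × 0.3194 = 164.81 mL.
Additional alveolar pressure from trapping ≈ V_trapped / C = 164.81 / 51.6 = 3.194 cmH2O.

3.2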